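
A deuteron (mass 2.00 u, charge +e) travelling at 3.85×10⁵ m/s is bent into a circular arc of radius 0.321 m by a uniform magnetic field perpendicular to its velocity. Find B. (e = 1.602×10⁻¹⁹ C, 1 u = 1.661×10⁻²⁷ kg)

B ≈ 0.0249 T

From |q|vB = mv²/r, B = mv/(|q|r).
B = (3.322×10⁻²⁷)(3.85×10⁵)/((1.602×10⁻¹⁹)(0.321)) ≈ 0.0249 T.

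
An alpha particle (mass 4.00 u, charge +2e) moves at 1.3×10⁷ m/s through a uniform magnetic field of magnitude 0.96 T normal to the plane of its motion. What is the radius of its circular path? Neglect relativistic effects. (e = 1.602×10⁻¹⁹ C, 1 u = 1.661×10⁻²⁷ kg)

The magnetic force provides the centripetal force: |q|vB = mv²/r.
r = mv/(|q|B) = (6.644×10⁻²⁷)(1.3×10⁷)/((3.204×10⁻¹⁹)(0.96)) ≈ 0.28 m.

r ≈ 0.28 m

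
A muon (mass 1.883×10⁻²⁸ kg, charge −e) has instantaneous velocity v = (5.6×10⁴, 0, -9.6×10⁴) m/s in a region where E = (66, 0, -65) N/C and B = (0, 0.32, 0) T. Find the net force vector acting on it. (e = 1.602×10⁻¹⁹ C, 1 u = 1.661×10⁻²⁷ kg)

v×B = (3.07×10⁴, 0, 1.79×10⁴) N/C.
E + v×B = (3.08×10⁴, 0, 1.79×10⁴) N/C.
F = q(E + v×B) = (−1.602×10⁻¹⁹ C)·(3.08×10⁴, 0, 1.79×10⁴) = (-4.93×10⁻¹⁵, 0, -2.86×10⁻¹⁵) N.

F ≈ (-4.93×10⁻¹⁵, 0, -2.86×10⁻¹⁵) N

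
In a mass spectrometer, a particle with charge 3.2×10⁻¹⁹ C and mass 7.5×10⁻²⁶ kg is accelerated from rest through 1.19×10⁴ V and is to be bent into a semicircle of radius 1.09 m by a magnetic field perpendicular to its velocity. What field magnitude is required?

B ≈ 0.0685 T

v = √(2|q|V/m) = √(2·3.2×10⁻¹⁹·1.19×10⁴/7.5×10⁻²⁶) ≈ 3.187×10⁵ m/s.
B = mv/(|q|r) = (7.5×10⁻²⁶)(3.187×10⁵)/((3.2×10⁻¹⁹)(1.09)) ≈ 0.0685 T.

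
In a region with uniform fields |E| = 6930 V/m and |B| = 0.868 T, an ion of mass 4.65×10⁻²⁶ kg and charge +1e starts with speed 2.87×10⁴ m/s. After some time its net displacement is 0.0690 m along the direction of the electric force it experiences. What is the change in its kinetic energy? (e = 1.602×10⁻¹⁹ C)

ΔKE ≈ 7.66×10⁻¹⁷ J

The magnetic force is always ⟂ v and does no work; only the electric force changes KE.
ΔKE = F_E · d = |q|E d = (1.602×10⁻¹⁹)(6930)(0.0690) ≈ 7.66×10⁻¹⁷ J.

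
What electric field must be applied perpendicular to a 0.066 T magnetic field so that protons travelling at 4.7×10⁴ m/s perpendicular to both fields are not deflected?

For straight-line motion qE = qvB, so E = vB.
E = 4.7×10⁴ × 0.066 = 3100 V/m.

E = 3100 V/m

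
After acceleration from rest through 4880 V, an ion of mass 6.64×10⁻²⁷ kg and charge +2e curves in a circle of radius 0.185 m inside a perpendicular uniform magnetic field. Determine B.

v = √(2|q|V/m) = √(2·3.204×10⁻¹⁹·4880/6.64×10⁻²⁷) ≈ 6.863×10⁵ m/s.
B = mv/(|q|r) = (6.64×10⁻²⁷)(6.863×10⁵)/((3.204×10⁻¹⁹)(0.185)) ≈ 0.0769 T.

B ≈ 0.0769 T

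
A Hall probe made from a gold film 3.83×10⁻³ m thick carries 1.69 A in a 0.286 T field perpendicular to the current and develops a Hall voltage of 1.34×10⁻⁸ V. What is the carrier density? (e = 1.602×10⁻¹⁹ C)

n ≈ 5.88×10²⁸ m⁻³

From V_H = IB/(n e t), n = IB/(V_H e t).
n = (1.69)(0.286)/((1.34×10⁻⁸)(1.602×10⁻¹⁹)(3.83×10⁻³)) ≈ 5.88×10²⁸ m⁻³.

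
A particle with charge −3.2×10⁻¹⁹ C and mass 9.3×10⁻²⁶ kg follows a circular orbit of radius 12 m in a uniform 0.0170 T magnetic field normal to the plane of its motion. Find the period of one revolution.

The cyclotron period depends only on m, q, B: T = 2πm/(|q|B).
T = 2π(9.3×10⁻²⁶)/((3.2×10⁻¹⁹)(0.0170)) ≈ 1.07×10⁻⁴ s.

T ≈ 1.07×10⁻⁴ s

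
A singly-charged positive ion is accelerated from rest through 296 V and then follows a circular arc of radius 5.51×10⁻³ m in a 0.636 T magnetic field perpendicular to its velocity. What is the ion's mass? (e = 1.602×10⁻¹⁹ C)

Combine |q|V = ½mv² and r = mv/(|q|B): eliminate v to get m = qB²r²/(2V).
m = (1.602×10⁻¹⁹)(0.636)²(5.51×10⁻³)²/(2·296) ≈ 3.32×10⁻²⁷ kg.

m ≈ 3.32×10⁻²⁷ kg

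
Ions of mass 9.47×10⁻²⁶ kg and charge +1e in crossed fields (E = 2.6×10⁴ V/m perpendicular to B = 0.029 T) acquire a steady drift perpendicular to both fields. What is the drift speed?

The steady drift has the magnetic force balancing the electric force, so v_d = E/B.
v_d = 2.6×10⁴/0.029 = 9.0×10⁵ m/s.

v_d ≈ 9.0×10⁵ m/s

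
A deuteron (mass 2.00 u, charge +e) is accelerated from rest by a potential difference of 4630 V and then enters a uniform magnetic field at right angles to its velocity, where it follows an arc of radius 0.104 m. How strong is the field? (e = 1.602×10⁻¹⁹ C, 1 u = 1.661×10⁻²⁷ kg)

v = √(2|q|V/m) = √(2·1.602×10⁻¹⁹·4630/3.322×10⁻²⁷) ≈ 6.682×10⁵ m/s.
B = mv/(|q|r) = (3.322×10⁻²⁷)(6.682×10⁵)/((1.602×10⁻¹⁹)(0.104)) ≈ 0.133 T.

B ≈ 0.133 T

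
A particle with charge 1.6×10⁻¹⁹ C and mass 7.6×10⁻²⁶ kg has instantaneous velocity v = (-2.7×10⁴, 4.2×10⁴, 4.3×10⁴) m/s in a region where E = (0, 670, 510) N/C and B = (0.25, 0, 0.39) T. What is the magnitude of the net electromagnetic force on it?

|F| ≈ 4.66×10⁻¹⁵ N

v×B = (1.64×10⁴, 2.13×10⁴, -1.05×10⁴) N/C.
E + v×B = (1.64×10⁴, 2.20×10⁴, -9990) N/C.
F = q(E + v×B) = (1.6×10⁻¹⁹ C)·(1.64×10⁴, 2.20×10⁴, -9990) = (2.62×10⁻¹⁵, 3.51×10⁻¹⁵, -1.60×10⁻¹⁵) N.
|F| = 4.66×10⁻¹⁵ N.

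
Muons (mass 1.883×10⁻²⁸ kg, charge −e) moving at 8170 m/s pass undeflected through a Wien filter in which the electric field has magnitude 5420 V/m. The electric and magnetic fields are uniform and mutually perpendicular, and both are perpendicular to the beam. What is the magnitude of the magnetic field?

B = 0.663 T

Balance of forces in the selector: qE = qvB ⇒ B = E/v.
B = 5420/8170 = 0.663 T.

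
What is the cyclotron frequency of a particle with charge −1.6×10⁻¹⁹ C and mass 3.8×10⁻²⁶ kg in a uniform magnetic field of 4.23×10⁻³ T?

f = |q|B/(2πm).
f = (1.6×10⁻¹⁹)(4.23×10⁻³)/(2π·3.8×10⁻²⁶) ≈ 2830 Hz.

f ≈ 2830 Hz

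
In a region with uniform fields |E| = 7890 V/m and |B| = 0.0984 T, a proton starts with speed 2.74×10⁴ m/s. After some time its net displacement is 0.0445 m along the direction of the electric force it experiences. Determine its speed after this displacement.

v_f ≈ 2.61×10⁵ m/s

B does no work; ΔKE = |q|E d.
½mv_f² = ½mv₀² + |q|Ed = ½(1.673×10⁻²⁷)(2.74×10⁴)² + (1.602×10⁻¹⁹)(7890)(0.0445) ≈ 6.280×10⁻¹⁹ J + 5.625×10⁻¹⁷ J ≈ 5.688×10⁻¹⁷ J.
v_f = √(2·5.688×10⁻¹⁷/1.673×10⁻²⁷) ≈ 2.61×10⁵ m/s.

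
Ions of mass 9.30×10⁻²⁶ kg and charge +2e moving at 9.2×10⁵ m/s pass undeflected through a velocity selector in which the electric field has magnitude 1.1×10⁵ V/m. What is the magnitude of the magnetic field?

Balance of forces in the selector: qE = qvB ⇒ B = E/v.
B = 1.1×10⁵/9.2×10⁵ = 0.12 T.

B = 0.12 T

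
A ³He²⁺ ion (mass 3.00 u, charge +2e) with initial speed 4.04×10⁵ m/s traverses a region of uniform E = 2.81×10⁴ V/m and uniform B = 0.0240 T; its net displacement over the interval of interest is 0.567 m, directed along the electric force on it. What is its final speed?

v_f ≈ 1.49×10⁶ m/s

B does no work; ΔKE = |q|E d.
½mv_f² = ½mv₀² + |q|Ed = ½(4.983×10⁻²⁷)(4.04×10⁵)² + (3.204×10⁻¹⁹)(2.81×10⁴)(0.567) ≈ 4.067×10⁻¹⁶ J + 5.105×10⁻¹⁵ J ≈ 5.511×10⁻¹⁵ J.
v_f = √(2·5.511×10⁻¹⁵/4.983×10⁻²⁷) ≈ 1.49×10⁶ m/s.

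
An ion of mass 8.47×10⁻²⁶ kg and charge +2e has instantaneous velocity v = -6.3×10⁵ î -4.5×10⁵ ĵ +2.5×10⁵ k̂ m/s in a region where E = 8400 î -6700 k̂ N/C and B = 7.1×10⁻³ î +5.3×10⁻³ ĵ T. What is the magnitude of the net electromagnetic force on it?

|F| ≈ 3.20×10⁻¹⁵ N

v×B = (-1320, 1780, -144) N/C.
E + v×B = (7080, 1780, -6840) N/C.
F = q(E + v×B) = (3.204×10⁻¹⁹ C)·(7080, 1780, -6840) = (2.27×10⁻¹⁵, 5.69×10⁻¹⁶, -2.19×10⁻¹⁵) N.
|F| = 3.20×10⁻¹⁵ N.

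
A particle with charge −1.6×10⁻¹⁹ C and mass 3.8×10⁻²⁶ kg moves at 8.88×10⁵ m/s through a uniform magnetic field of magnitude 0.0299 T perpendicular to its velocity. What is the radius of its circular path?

r ≈ 7.05 m

The magnetic force provides the centripetal force: |q|vB = mv²/r.
r = mv/(|q|B) = (3.8×10⁻²⁶)(8.88×10⁵)/((1.6×10⁻¹⁹)(0.0299)) ≈ 7.05 m.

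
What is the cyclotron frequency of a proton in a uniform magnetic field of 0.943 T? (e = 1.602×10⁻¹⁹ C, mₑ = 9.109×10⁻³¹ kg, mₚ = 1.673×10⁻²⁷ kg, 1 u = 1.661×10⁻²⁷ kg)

f ≈ 1.44×10⁷ Hz

f = |q|B/(2πm).
f = (1.602×10⁻¹⁹)(0.943)/(2π·1.673×10⁻²⁷) ≈ 1.44×10⁷ Hz.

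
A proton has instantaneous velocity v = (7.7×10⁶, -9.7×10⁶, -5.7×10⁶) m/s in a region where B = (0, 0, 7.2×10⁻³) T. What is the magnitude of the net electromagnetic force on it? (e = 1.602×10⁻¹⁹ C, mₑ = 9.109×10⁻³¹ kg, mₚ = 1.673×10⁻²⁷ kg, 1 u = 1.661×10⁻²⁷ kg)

|F| ≈ 1.43×10⁻¹⁴ N

v×B = (-6.98×10⁴, -5.54×10⁴, 0) N/C.
F = q v×B = (1.602×10⁻¹⁹ C)·(-6.98×10⁴, -5.54×10⁴, 0) = (-1.12×10⁻¹⁴, -8.88×10⁻¹⁵, 0) N.
|F| = 1.43×10⁻¹⁴ N.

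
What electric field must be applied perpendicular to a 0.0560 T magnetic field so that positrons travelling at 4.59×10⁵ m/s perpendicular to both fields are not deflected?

For straight-line motion qE = qvB, so E = vB.
E = 4.59×10⁵ × 0.0560 = 2.57×10⁴ V/m.

E = 2.57×10⁴ V/m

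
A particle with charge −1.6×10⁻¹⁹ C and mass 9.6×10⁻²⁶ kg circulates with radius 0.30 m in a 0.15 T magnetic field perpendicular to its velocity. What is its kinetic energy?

v = |q|Br/m, then KE = ½mv² = (qBr)²/(2m).
v = (1.6×10⁻¹⁹)(0.15)(0.30)/9.6×10⁻²⁶ ≈ 7.500×10⁴ m/s.
KE = ½(9.6×10⁻²⁶)(7.500×10⁴)² ≈ 2.7×10⁻¹⁶ J = 1700 eV.

KE ≈ 1700 eV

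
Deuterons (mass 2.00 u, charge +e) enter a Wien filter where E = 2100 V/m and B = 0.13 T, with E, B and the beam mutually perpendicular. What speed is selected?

For undeflected motion the electric and magnetic forces balance: qE = qvB.
v = E/B = 2100/0.13 = 1.6×10⁴ m/s.

v = 1.6×10⁴ m/s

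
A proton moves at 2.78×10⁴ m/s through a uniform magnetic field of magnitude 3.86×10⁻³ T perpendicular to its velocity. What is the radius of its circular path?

r ≈ 0.0752 m

The magnetic force provides the centripetal force: |q|vB = mv²/r.
r = mv/(|q|B) = (1.673×10⁻²⁷)(2.78×10⁴)/((1.602×10⁻¹⁹)(3.86×10⁻³)) ≈ 0.0752 m.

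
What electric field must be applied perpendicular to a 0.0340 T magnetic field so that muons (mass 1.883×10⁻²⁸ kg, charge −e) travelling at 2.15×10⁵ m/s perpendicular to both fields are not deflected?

For straight-line motion qE = qvB, so E = vB.
E = 2.15×10⁵ × 0.0340 = 7310 V/m.

E = 7310 V/m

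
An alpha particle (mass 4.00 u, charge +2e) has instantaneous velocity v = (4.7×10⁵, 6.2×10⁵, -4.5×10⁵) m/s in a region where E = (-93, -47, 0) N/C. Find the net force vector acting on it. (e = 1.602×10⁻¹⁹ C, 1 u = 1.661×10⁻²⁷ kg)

F ≈ (-2.98×10⁻¹⁷, -1.51×10⁻¹⁷, 0) N

Only an electric field acts, so F = qE = (3.204×10⁻¹⁹ C)·(-93.0, -47.0, 0) = (-2.98×10⁻¹⁷, -1.51×10⁻¹⁷, 0) N.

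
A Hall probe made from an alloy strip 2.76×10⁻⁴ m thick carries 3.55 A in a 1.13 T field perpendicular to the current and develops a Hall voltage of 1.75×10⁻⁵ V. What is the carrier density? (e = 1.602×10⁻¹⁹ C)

n ≈ 5.18×10²⁷ m⁻³

From V_H = IB/(n e t), n = IB/(V_H e t).
n = (3.55)(1.13)/((1.75×10⁻⁵)(1.602×10⁻¹⁹)(2.76×10⁻⁴)) ≈ 5.18×10²⁷ m⁻³.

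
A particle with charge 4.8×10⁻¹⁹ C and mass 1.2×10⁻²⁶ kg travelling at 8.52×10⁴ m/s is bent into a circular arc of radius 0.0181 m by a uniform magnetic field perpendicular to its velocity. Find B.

From |q|vB = mv²/r, B = mv/(|q|r).
B = (1.2×10⁻²⁶)(8.52×10⁴)/((4.8×10⁻¹⁹)(0.0181)) ≈ 0.118 T.

B ≈ 0.118 T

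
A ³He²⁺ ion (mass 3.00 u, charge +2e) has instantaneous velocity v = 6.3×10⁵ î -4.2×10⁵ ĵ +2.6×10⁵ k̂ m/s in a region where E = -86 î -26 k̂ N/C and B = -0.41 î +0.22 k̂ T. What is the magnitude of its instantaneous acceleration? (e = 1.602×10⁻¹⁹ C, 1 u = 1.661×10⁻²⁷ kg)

v×B = (-9.24×10⁴, -2.45×10⁵, -1.72×10⁵) N/C.
E + v×B = (-9.25×10⁴, -2.45×10⁵, -1.72×10⁵) N/C.
F = q(E + v×B) = (3.204×10⁻¹⁹ C)·(-9.25×10⁴, -2.45×10⁵, -1.72×10⁵) = (-2.96×10⁻¹⁴, -7.86×10⁻¹⁴, -5.52×10⁻¹⁴) N.
|a| = |F|/m = 1.005×10⁻¹³/4.983×10⁻²⁷ ≈ 2.02×10¹³ m/s².

|a| ≈ 2.02×10¹³ m/s²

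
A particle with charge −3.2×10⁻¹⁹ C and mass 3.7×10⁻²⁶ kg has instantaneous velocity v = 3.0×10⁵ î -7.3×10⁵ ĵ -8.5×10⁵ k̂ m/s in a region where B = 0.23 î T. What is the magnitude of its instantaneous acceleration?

|a| ≈ 2.23×10¹² m/s²

v×B = (0, -1.96×10⁵, 1.68×10⁵) N/C.
F = q v×B = (−3.2×10⁻¹⁹ C)·(0, -1.96×10⁵, 1.68×10⁵) = (0, 6.26×10⁻¹⁴, -5.37×10⁻¹⁴) N.
|a| = |F|/m = 8.246×10⁻¹⁴/3.7×10⁻²⁶ ≈ 2.23×10¹² m/s².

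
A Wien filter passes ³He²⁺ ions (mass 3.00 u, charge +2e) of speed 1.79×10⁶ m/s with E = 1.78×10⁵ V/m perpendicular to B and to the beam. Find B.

Balance of forces in the selector: qE = qvB ⇒ B = E/v.
B = 1.78×10⁵/1.79×10⁶ = 0.0994 T.

B = 0.0994 T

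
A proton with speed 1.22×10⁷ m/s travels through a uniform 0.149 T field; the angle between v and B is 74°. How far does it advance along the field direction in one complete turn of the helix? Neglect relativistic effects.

p ≈ 1.48 m

v∥ = v cosθ = 1.22×10⁷·cos74° ≈ 3.363×10⁶ m/s.
T = 2πm/(|q|B) = 2π(1.673×10⁻²⁷)/((1.602×10⁻¹⁹)(0.149)) ≈ 4.404×10⁻⁷ s.
pitch = v∥ T = (3.363×10⁶)(4.404×10⁻⁷) ≈ 1.48 m.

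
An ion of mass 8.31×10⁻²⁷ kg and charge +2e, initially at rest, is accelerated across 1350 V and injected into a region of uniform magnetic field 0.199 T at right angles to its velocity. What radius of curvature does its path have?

Acceleration: |q|V = ½mv² ⇒ v = √(2|q|V/m) = √(2·3.204×10⁻¹⁹·1350/8.31×10⁻²⁷) ≈ 3.226×10⁵ m/s.
In the field: r = mv/(|q|B) = (8.31×10⁻²⁷)(3.226×10⁵)/((3.204×10⁻¹⁹)(0.199)) ≈ 0.0421 m.

r ≈ 0.0421 m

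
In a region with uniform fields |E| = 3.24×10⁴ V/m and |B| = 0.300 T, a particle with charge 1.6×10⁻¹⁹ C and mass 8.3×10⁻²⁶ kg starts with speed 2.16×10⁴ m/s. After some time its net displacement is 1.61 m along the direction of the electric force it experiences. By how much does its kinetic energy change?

ΔKE ≈ 8.35×10⁻¹⁵ J

The magnetic force is always ⟂ v and does no work; only the electric force changes KE.
ΔKE = F_E · d = |q|E d = (1.6×10⁻¹⁹)(3.24×10⁴)(1.61) ≈ 8.35×10⁻¹⁵ J.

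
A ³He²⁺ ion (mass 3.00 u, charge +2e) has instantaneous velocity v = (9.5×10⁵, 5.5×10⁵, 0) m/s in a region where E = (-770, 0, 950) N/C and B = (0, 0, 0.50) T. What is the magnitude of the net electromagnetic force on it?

|F| ≈ 1.76×10⁻¹³ N

v×B = (2.75×10⁵, -4.75×10⁵, 0) N/C.
E + v×B = (2.74×10⁵, -4.75×10⁵, 950) N/C.
F = q(E + v×B) = (3.204×10⁻¹⁹ C)·(2.74×10⁵, -4.75×10⁵, 950) = (8.79×10⁻¹⁴, -1.52×10⁻¹³, 3.04×10⁻¹⁶) N.
|F| = 1.76×10⁻¹³ N.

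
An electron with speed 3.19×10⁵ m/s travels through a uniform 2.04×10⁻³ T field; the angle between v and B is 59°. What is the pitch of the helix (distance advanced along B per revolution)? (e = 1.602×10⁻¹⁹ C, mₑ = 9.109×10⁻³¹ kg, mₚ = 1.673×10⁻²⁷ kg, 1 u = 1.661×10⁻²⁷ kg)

p ≈ 2.88×10⁻³ m

v∥ = v cosθ = 3.19×10⁵·cos59° ≈ 1.643×10⁵ m/s.
T = 2πm/(|q|B) = 2π(9.109×10⁻³¹)/((1.602×10⁻¹⁹)(2.04×10⁻³)) ≈ 1.751×10⁻⁸ s.
pitch = v∥ T = (1.643×10⁵)(1.751×10⁻⁸) ≈ 2.88×10⁻³ m.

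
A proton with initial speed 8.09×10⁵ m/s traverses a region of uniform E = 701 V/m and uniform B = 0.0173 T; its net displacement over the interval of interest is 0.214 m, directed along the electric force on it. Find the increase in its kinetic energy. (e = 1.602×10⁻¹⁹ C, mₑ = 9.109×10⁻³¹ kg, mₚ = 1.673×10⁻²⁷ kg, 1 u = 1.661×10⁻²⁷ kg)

The magnetic force is always ⟂ v and does no work; only the electric force changes KE.
ΔKE = F_E · d = |q|E d = (1.602×10⁻¹⁹)(701)(0.214) ≈ 2.40×10⁻¹⁷ J.

ΔKE ≈ 2.40×10⁻¹⁷ J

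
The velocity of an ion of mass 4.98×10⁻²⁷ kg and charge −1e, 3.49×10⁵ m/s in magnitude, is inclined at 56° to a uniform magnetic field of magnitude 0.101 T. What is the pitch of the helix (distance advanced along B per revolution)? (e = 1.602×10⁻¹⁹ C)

v∥ = v cosθ = 3.49×10⁵·cos56° ≈ 1.952×10⁵ m/s.
T = 2πm/(|q|B) = 2π(4.98×10⁻²⁷)/((1.602×10⁻¹⁹)(0.101)) ≈ 1.934×10⁻⁶ s.
pitch = v∥ T = (1.952×10⁵)(1.934×10⁻⁶) ≈ 0.377 m.

p ≈ 0.377 m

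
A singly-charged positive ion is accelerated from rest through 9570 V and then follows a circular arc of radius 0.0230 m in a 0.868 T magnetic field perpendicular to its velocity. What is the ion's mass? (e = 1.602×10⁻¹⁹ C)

Combine |q|V = ½mv² and r = mv/(|q|B): eliminate v to get m = qB²r²/(2V).
m = (1.602×10⁻¹⁹)(0.868)²(0.0230)²/(2·9570) ≈ 3.34×10⁻²⁷ kg.

m ≈ 3.34×10⁻²⁷ kg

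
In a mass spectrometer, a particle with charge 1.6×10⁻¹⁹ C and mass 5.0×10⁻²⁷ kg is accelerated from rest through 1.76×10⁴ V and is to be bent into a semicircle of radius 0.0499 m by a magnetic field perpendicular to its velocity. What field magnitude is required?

v = √(2|q|V/m) = √(2·1.6×10⁻¹⁹·1.76×10⁴/5.0×10⁻²⁷) ≈ 1.061×10⁶ m/s.
B = mv/(|q|r) = (5.0×10⁻²⁷)(1.061×10⁶)/((1.6×10⁻¹⁹)(0.0499)) ≈ 0.665 T.

B ≈ 0.665 T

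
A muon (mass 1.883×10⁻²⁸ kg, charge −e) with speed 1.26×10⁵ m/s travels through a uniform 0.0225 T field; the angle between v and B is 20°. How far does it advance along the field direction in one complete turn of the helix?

p ≈ 0.0389 m

v∥ = v cosθ = 1.26×10⁵·cos20° ≈ 1.184×10⁵ m/s.
T = 2πm/(|q|B) = 2π(1.883×10⁻²⁸)/((1.602×10⁻¹⁹)(0.0225)) ≈ 3.282×10⁻⁷ s.
pitch = v∥ T = (1.184×10⁵)(3.282×10⁻⁷) ≈ 0.0389 m.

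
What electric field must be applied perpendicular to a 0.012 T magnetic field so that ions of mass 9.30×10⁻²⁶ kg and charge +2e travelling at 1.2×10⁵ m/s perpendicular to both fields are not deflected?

For straight-line motion qE = qvB, so E = vB.
E = 1.2×10⁵ × 0.012 = 1400 V/m.

E = 1400 V/m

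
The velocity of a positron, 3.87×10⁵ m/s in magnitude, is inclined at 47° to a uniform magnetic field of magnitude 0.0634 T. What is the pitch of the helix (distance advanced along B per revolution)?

v∥ = v cosθ = 3.87×10⁵·cos47° ≈ 2.639×10⁵ m/s.
T = 2πm/(|q|B) = 2π(9.109×10⁻³¹)/((1.602×10⁻¹⁹)(0.0634)) ≈ 5.635×10⁻¹⁰ s.
pitch = v∥ T = (2.639×10⁵)(5.635×10⁻¹⁰) ≈ 1.49×10⁻⁴ m.

p ≈ 1.49×10⁻⁴ m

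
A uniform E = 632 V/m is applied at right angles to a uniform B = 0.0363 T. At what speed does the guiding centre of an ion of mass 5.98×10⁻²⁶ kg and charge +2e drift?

In crossed fields the guiding centre drifts at v_d = |E×B|/B² = E/B, independent of charge and mass.
v_d = 632/0.0363 = 1.74×10⁴ m/s.

v_d ≈ 1.74×10⁴ m/s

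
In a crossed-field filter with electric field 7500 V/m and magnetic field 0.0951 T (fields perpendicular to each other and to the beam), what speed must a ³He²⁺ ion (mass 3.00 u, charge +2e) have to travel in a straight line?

v = 7.89×10⁴ m/s

Zero net Lorentz force requires |qE| = |q v×B|, i.e. E = vB.
v = E/B = 7500/0.0951 = 7.89×10⁴ m/s.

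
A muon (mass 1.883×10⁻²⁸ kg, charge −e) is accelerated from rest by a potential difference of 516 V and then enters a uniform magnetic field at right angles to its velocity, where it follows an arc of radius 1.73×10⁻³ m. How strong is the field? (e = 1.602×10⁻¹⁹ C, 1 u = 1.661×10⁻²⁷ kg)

B ≈ 0.637 T

v = √(2|q|V/m) = √(2·1.602×10⁻¹⁹·516/1.883×10⁻²⁸) ≈ 9.370×10⁵ m/s.
B = mv/(|q|r) = (1.883×10⁻²⁸)(9.370×10⁵)/((1.602×10⁻¹⁹)(1.73×10⁻³)) ≈ 0.637 T.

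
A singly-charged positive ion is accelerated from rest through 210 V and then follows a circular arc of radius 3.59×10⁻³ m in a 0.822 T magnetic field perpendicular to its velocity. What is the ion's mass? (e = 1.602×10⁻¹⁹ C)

m ≈ 3.32×10⁻²⁷ kg

Combine |q|V = ½mv² and r = mv/(|q|B): eliminate v to get m = qB²r²/(2V).
m = (1.602×10⁻¹⁹)(0.822)²(3.59×10⁻³)²/(2·210) ≈ 3.32×10⁻²⁷ kg.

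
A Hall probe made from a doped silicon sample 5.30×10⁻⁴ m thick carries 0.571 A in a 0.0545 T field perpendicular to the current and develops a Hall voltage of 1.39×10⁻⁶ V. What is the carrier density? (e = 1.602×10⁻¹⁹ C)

n ≈ 2.64×10²⁶ m⁻³

From V_H = IB/(n e t), n = IB/(V_H e t).
n = (0.571)(0.0545)/((1.39×10⁻⁶)(1.602×10⁻¹⁹)(5.30×10⁻⁴)) ≈ 2.64×10²⁶ m⁻³.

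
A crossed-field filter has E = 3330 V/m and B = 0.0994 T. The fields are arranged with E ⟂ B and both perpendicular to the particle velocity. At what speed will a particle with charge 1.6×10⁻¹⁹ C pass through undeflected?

v = 3.35×10⁴ m/s

Straight-line motion ⇒ electric and magnetic forces cancel, so E = vB.
v = E/B = 3330/0.0994 = 3.35×10⁴ m/s.
The result is independent of the particle's charge and mass.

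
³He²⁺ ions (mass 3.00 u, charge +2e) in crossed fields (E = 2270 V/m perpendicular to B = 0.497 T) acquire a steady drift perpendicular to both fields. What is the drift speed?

v_d ≈ 4570 m/s

The steady drift has the magnetic force balancing the electric force, so v_d = E/B.
v_d = 2270/0.497 = 4570 m/s.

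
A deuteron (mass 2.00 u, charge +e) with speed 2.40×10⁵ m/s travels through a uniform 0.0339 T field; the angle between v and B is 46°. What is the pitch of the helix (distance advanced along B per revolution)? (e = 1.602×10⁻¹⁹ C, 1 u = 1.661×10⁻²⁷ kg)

p ≈ 0.641 m

v∥ = v cosθ = 2.40×10⁵·cos46° ≈ 1.667×10⁵ m/s.
T = 2πm/(|q|B) = 2π(3.322×10⁻²⁷)/((1.602×10⁻¹⁹)(0.0339)) ≈ 3.843×10⁻⁶ s.
pitch = v∥ T = (1.667×10⁵)(3.843×10⁻⁶) ≈ 0.641 m.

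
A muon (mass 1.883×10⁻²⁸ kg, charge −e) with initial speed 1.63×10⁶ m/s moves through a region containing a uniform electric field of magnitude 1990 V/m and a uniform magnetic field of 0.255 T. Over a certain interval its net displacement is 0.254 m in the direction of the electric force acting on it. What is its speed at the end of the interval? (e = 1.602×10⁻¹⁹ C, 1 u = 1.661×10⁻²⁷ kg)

B does no work; ΔKE = |q|E d.
½mv_f² = ½mv₀² + |q|Ed = ½(1.883×10⁻²⁸)(1.63×10⁶)² + (1.602×10⁻¹⁹)(1990)(0.254) ≈ 2.501×10⁻¹⁶ J + 8.097×10⁻¹⁷ J ≈ 3.311×10⁻¹⁶ J.
v_f = √(2·3.311×10⁻¹⁶/1.883×10⁻²⁸) ≈ 1.88×10⁶ m/s.

v_f ≈ 1.88×10⁶ m/s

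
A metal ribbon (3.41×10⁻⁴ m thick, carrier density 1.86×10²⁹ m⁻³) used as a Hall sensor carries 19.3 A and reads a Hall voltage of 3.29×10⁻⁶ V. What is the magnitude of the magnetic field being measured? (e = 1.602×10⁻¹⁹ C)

From V_H = IB/(n e t), B = V_H n e t / I.
B = (3.29×10⁻⁶)(1.86×10²⁹)(1.602×10⁻¹⁹)(3.41×10⁻⁴)/19.3 ≈ 1.73 T.

B ≈ 1.73 T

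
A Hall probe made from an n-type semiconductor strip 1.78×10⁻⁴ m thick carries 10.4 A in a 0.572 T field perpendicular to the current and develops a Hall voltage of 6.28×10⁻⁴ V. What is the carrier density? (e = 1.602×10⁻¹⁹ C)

n ≈ 3.32×10²⁶ m⁻³

From V_H = IB/(n e t), n = IB/(V_H e t).
n = (10.4)(0.572)/((6.28×10⁻⁴)(1.602×10⁻¹⁹)(1.78×10⁻⁴)) ≈ 3.32×10²⁶ m⁻³.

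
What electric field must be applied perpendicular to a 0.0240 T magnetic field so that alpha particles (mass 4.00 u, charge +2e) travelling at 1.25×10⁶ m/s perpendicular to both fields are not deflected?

For straight-line motion qE = qvB, so E = vB.
E = 1.25×10⁶ × 0.0240 = 3.00×10⁴ V/m.

E = 3.00×10⁴ V/m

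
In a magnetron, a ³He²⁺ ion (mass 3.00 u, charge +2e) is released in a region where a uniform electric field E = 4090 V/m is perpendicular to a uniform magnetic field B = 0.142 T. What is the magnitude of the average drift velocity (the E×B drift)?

v_d ≈ 2.88×10⁴ m/s

In crossed fields the guiding centre drifts at v_d = |E×B|/B² = E/B, independent of charge and mass.
v_d = 4090/0.142 = 2.88×10⁴ m/s.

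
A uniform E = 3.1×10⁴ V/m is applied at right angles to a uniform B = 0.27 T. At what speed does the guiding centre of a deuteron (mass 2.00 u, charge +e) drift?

In crossed fields the guiding centre drifts at v_d = |E×B|/B² = E/B, independent of charge and mass.
v_d = 3.1×10⁴/0.27 = 1.1×10⁵ m/s.

v_d ≈ 1.1×10⁵ m/s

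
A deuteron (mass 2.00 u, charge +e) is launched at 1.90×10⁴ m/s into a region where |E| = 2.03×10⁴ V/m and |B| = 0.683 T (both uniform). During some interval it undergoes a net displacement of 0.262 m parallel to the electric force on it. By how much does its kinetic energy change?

The magnetic force is always ⟂ v and does no work; only the electric force changes KE.
ΔKE = F_E · d = |q|E d = (1.602×10⁻¹⁹)(2.03×10⁴)(0.262) ≈ 8.52×10⁻¹⁶ J.

ΔKE ≈ 8.52×10⁻¹⁶ J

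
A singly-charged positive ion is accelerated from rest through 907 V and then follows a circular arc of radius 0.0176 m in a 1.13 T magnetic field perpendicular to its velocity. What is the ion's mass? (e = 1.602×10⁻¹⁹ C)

Combine |q|V = ½mv² and r = mv/(|q|B): eliminate v to get m = qB²r²/(2V).
m = (1.602×10⁻¹⁹)(1.13)²(0.0176)²/(2·907) ≈ 3.49×10⁻²⁶ kg.

m ≈ 3.49×10⁻²⁶ kg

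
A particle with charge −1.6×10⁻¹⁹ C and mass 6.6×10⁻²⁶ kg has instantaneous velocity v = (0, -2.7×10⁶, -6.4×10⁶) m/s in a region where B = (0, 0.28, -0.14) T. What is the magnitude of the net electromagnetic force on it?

v×B = (2.17×10⁶, 0, 0) N/C.
F = q v×B = (−1.6×10⁻¹⁹ C)·(2.17×10⁶, 0, 0) = (-3.47×10⁻¹³, 0, 0) N.
|F| = 3.47×10⁻¹³ N.

|F| ≈ 3.47×10⁻¹³ N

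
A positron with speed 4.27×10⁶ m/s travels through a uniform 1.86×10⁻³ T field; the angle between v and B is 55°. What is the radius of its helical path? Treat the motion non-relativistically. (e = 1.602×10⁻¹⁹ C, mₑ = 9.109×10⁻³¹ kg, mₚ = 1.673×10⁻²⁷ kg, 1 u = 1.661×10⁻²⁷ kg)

v⊥ = v sinθ = 4.27×10⁶·sin55° ≈ 3.498×10⁶ m/s.
r = m v⊥/(|q|B) = (9.109×10⁻³¹)(3.498×10⁶)/((1.602×10⁻¹⁹)(1.86×10⁻³)) ≈ 0.0107 m.

r ≈ 0.0107 m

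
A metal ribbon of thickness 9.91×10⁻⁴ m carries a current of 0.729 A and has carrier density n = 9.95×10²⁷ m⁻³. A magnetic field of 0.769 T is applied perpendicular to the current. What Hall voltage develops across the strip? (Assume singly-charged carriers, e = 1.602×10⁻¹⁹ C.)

V_H ≈ 3.55×10⁻⁷ V

V_H = IB/(n e t).
V_H = (0.729)(0.769)/((9.95×10²⁷)(1.602×10⁻¹⁹)(9.91×10⁻⁴)) ≈ 3.55×10⁻⁷ V.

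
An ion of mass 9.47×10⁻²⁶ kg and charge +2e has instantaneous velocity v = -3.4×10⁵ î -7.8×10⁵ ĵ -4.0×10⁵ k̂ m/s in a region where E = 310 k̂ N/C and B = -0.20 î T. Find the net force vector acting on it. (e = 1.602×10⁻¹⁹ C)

F ≈ (0, 2.56×10⁻¹⁴, -4.99×10⁻¹⁴) N

v×B = (0, 8.00×10⁴, -1.56×10⁵) N/C.
E + v×B = (0, 8.00×10⁴, -1.56×10⁵) N/C.
F = q(E + v×B) = (3.204×10⁻¹⁹ C)·(0, 8.00×10⁴, -1.56×10⁵) = (0, 2.56×10⁻¹⁴, -4.99×10⁻¹⁴) N.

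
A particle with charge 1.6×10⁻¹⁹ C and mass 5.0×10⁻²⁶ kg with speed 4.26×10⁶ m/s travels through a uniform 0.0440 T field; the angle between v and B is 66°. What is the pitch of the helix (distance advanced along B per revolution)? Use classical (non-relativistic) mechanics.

p ≈ 77.3 m

v∥ = v cosθ = 4.26×10⁶·cos66° ≈ 1.733×10⁶ m/s.
T = 2πm/(|q|B) = 2π(5.0×10⁻²⁶)/((1.6×10⁻¹⁹)(0.0440)) ≈ 4.462×10⁻⁵ s.
pitch = v∥ T = (1.733×10⁶)(4.462×10⁻⁵) ≈ 77.3 m.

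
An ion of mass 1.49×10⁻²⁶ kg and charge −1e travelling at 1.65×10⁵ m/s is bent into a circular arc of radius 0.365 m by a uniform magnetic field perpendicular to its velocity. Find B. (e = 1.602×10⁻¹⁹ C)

From |q|vB = mv²/r, B = mv/(|q|r).
B = (1.49×10⁻²⁶)(1.65×10⁵)/((1.602×10⁻¹⁹)(0.365)) ≈ 0.0420 T.

B ≈ 0.0420 T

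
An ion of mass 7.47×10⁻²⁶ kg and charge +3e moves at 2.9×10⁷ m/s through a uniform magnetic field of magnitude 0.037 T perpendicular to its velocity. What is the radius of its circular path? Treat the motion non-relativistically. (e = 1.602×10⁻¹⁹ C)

r ≈ 120 m

The magnetic force provides the centripetal force: |q|vB = mv²/r.
r = mv/(|q|B) = (7.47×10⁻²⁶)(2.9×10⁷)/((4.806×10⁻¹⁹)(0.037)) ≈ 120 m.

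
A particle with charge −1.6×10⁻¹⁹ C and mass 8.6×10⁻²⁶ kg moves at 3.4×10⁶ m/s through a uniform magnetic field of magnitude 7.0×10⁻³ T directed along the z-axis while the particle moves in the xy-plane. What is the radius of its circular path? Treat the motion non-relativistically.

The magnetic force provides the centripetal force: |q|vB = mv²/r.
r = mv/(|q|B) = (8.6×10⁻²⁶)(3.4×10⁶)/((1.6×10⁻¹⁹)(7.0×10⁻³)) ≈ 260 m.

r ≈ 260 m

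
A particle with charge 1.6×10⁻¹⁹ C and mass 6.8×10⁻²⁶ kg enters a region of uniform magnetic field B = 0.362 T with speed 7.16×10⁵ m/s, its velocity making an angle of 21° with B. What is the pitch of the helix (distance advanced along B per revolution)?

v∥ = v cosθ = 7.16×10⁵·cos21° ≈ 6.684×10⁵ m/s.
T = 2πm/(|q|B) = 2π(6.8×10⁻²⁶)/((1.6×10⁻¹⁹)(0.362)) ≈ 7.377×10⁻⁶ s.
pitch = v∥ T = (6.684×10⁵)(7.377×10⁻⁶) ≈ 4.93 m.

p ≈ 4.93 m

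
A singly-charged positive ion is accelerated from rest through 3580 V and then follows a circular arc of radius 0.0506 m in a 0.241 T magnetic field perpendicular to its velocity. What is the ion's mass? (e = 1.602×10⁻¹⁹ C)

m ≈ 3.33×10⁻²⁷ kg

Combine |q|V = ½mv² and r = mv/(|q|B): eliminate v to get m = qB²r²/(2V).
m = (1.602×10⁻¹⁹)(0.241)²(0.0506)²/(2·3580) ≈ 3.33×10⁻²⁷ kg.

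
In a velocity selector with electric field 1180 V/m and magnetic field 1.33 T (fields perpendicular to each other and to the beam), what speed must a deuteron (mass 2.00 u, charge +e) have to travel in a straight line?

For undeflected motion the electric and magnetic forces balance: qE = qvB.
v = E/B = 1180/1.33 = 887 m/s.

v = 887 m/s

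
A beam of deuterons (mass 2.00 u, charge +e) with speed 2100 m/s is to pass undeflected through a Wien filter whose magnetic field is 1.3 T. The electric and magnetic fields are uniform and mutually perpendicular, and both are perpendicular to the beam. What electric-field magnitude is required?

E = 2700 V/m

For straight-line motion qE = qvB, so E = vB.
E = 2100 × 1.3 = 2700 V/m.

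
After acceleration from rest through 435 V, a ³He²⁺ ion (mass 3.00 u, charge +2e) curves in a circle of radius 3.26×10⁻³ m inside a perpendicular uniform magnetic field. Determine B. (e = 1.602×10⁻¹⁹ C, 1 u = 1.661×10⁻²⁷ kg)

v = √(2|q|V/m) = √(2·3.204×10⁻¹⁹·435/4.983×10⁻²⁷) ≈ 2.365×10⁵ m/s.
B = mv/(|q|r) = (4.983×10⁻²⁷)(2.365×10⁵)/((3.204×10⁻¹⁹)(3.26×10⁻³)) ≈ 1.13 T.

B ≈ 1.13 T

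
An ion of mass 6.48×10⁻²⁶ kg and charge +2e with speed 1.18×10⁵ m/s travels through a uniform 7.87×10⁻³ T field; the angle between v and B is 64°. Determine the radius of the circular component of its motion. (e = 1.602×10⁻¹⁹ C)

r ≈ 2.73 m

v⊥ = v sinθ = 1.18×10⁵·sin64° ≈ 1.061×10⁵ m/s.
r = m v⊥/(|q|B) = (6.48×10⁻²⁶)(1.061×10⁵)/((3.204×10⁻¹⁹)(7.87×10⁻³)) ≈ 2.73 m.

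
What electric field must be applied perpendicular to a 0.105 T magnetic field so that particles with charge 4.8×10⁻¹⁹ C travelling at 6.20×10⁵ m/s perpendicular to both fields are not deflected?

For straight-line motion qE = qvB, so E = vB.
E = 6.20×10⁵ × 0.105 = 6.51×10⁴ V/m.

E = 6.51×10⁴ V/m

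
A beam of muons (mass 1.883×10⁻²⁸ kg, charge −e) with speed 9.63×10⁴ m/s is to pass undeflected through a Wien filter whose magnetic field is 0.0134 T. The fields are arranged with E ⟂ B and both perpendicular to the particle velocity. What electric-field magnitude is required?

E = 1290 V/m

For straight-line motion qE = qvB, so E = vB.
E = 9.63×10⁴ × 0.0134 = 1290 V/m.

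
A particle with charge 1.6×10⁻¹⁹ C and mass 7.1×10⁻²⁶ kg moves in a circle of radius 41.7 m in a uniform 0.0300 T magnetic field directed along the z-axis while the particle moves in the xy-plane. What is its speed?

From |q|vB = mv²/r, v = |q|Br/m.
v = (1.6×10⁻¹⁹)(0.0300)(41.7)/7.1×10⁻²⁶ ≈ 2.82×10⁶ m/s.

v ≈ 2.82×10⁶ m/s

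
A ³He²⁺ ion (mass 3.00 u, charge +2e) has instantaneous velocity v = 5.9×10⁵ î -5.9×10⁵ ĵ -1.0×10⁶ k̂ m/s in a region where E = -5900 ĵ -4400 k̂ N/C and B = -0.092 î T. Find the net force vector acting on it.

F ≈ (0, 2.76×10⁻¹⁴, -1.88×10⁻¹⁴) N

v×B = (0, 9.20×10⁴, -5.43×10⁴) N/C.
E + v×B = (0, 8.61×10⁴, -5.87×10⁴) N/C.
F = q(E + v×B) = (3.204×10⁻¹⁹ C)·(0, 8.61×10⁴, -5.87×10⁴) = (0, 2.76×10⁻¹⁴, -1.88×10⁻¹⁴) N.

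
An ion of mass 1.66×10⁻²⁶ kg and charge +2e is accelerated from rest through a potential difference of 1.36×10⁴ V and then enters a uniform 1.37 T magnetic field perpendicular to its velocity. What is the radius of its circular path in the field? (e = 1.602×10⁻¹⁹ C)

Acceleration: |q|V = ½mv² ⇒ v = √(2|q|V/m) = √(2·3.204×10⁻¹⁹·1.36×10⁴/1.66×10⁻²⁶) ≈ 7.246×10⁵ m/s.
In the field: r = mv/(|q|B) = (1.66×10⁻²⁶)(7.246×10⁵)/((3.204×10⁻¹⁹)(1.37)) ≈ 0.0274 m.

r ≈ 0.0274 m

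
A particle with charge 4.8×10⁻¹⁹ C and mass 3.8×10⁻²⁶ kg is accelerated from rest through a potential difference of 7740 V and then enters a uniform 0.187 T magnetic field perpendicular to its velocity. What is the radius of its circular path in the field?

r ≈ 0.187 m

Acceleration: |q|V = ½mv² ⇒ v = √(2|q|V/m) = √(2·4.8×10⁻¹⁹·7740/3.8×10⁻²⁶) ≈ 4.422×10⁵ m/s.
In the field: r = mv/(|q|B) = (3.8×10⁻²⁶)(4.422×10⁵)/((4.8×10⁻¹⁹)(0.187)) ≈ 0.187 m.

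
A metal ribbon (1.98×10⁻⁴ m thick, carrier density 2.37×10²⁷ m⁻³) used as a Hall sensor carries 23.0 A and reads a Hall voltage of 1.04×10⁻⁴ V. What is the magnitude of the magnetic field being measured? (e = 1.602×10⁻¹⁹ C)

B ≈ 0.340 T

From V_H = IB/(n e t), B = V_H n e t / I.
B = (1.04×10⁻⁴)(2.37×10²⁷)(1.602×10⁻¹⁹)(1.98×10⁻⁴)/23.0 ≈ 0.340 T.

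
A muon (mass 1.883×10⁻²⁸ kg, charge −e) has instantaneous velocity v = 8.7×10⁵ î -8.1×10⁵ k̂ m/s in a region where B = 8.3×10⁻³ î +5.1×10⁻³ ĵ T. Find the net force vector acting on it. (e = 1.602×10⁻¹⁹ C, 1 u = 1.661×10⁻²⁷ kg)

v×B = (4130, -6720, 4440) N/C.
F = q v×B = (−1.602×10⁻¹⁹ C)·(4130, -6720, 4440) = (-6.62×10⁻¹⁶, 1.08×10⁻¹⁵, -7.11×10⁻¹⁶) N.

F ≈ (-6.62×10⁻¹⁶, 1.08×10⁻¹⁵, -7.11×10⁻¹⁶) N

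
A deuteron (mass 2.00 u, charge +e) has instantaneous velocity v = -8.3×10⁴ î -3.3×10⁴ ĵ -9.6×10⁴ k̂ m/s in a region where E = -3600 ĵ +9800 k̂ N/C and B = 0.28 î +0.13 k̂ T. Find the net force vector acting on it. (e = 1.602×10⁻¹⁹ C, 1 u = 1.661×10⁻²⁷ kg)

v×B = (-4290, -1.61×10⁴, 9240) N/C.
E + v×B = (-4290, -1.97×10⁴, 1.90×10⁴) N/C.
F = q(E + v×B) = (1.602×10⁻¹⁹ C)·(-4290, -1.97×10⁴, 1.90×10⁴) = (-6.87×10⁻¹⁶, -3.15×10⁻¹⁵, 3.05×10⁻¹⁵) N.

F ≈ (-6.87×10⁻¹⁶, -3.15×10⁻¹⁵, 3.05×10⁻¹⁵) N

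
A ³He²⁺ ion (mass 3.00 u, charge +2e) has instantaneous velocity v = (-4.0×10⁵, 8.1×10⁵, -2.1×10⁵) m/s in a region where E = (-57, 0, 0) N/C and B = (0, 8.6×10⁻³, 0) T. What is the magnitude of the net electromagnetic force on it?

|F| ≈ 1.24×10⁻¹⁵ N

v×B = (1810, 0, -3440) N/C.
E + v×B = (1750, 0, -3440) N/C.
F = q(E + v×B) = (3.204×10⁻¹⁹ C)·(1750, 0, -3440) = (5.60×10⁻¹⁶, 0, -1.10×10⁻¹⁵) N.
|F| = 1.24×10⁻¹⁵ N.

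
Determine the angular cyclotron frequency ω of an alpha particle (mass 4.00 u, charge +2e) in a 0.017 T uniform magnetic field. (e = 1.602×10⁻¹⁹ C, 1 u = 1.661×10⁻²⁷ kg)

ω = |q|B/m.
ω = (3.204×10⁻¹⁹)(0.017)/6.644×10⁻²⁷ ≈ 8.2×10⁵ rad/s.

ω ≈ 8.2×10⁵ rad/s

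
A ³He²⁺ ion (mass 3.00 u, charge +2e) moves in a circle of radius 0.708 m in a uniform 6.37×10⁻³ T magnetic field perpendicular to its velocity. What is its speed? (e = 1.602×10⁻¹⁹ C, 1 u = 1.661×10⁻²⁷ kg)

From |q|vB = mv²/r, v = |q|Br/m.
v = (3.204×10⁻¹⁹)(6.37×10⁻³)(0.708)/4.983×10⁻²⁷ ≈ 2.90×10⁵ m/s.

v ≈ 2.90×10⁵ m/s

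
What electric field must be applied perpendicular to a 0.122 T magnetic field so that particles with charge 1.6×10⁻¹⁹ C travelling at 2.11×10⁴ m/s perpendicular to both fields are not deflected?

For straight-line motion qE = qvB, so E = vB.
E = 2.11×10⁴ × 0.122 = 2570 V/m.

E = 2570 V/m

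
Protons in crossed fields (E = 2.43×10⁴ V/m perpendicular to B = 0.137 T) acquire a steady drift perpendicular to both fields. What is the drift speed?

v_d ≈ 1.77×10⁵ m/s

The steady drift has the magnetic force balancing the electric force, so v_d = E/B.
v_d = 2.43×10⁴/0.137 = 1.77×10⁵ m/s.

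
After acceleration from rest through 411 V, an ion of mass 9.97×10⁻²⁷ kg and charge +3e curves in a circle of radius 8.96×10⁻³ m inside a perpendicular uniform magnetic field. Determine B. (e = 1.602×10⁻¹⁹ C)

v = √(2|q|V/m) = √(2·4.806×10⁻¹⁹·411/9.97×10⁻²⁷) ≈ 1.991×10⁵ m/s.
B = mv/(|q|r) = (9.97×10⁻²⁷)(1.991×10⁵)/((4.806×10⁻¹⁹)(8.96×10⁻³)) ≈ 0.461 T.

B ≈ 0.461 T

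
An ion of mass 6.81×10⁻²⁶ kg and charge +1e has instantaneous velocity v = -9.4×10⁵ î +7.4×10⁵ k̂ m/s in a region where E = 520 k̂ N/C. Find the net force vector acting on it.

Only an electric field acts, so F = qE = (1.602×10⁻¹⁹ C)·(0, 0, 520) = (0, 0, 8.33×10⁻¹⁷) N.

F ≈ (0, 0, 8.33×10⁻¹⁷) N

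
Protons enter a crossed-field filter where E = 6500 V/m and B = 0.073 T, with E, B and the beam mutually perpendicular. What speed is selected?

v = 8.9×10⁴ m/s

For undeflected motion the electric and magnetic forces balance: qE = qvB.
v = E/B = 6500/0.073 = 8.9×10⁴ m/s.
The result is independent of the particle's charge and mass.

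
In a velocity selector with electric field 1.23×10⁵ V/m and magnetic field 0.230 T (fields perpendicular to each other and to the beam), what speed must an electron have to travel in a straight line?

Zero net Lorentz force requires |qE| = |q v×B|, i.e. E = vB.
v = E/B = 1.23×10⁵/0.230 = 5.35×10⁵ m/s.
The result is independent of the particle's charge and mass.

v = 5.35×10⁵ m/s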